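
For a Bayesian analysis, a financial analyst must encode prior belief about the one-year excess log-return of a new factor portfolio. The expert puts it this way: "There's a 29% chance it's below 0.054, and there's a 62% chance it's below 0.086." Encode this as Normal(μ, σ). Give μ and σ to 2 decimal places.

For Normal(μ,σ), the p-quantile is μ + z_p·σ. Here z_{0.29} = -0.5534, z_{0.62} = 0.3055.
So 0.054 = μ − 0.5534σ and 0.086 = μ + 0.3055σ.
Subtracting: σ = (0.086 − 0.054)/(0.3055 − (-0.5534)) = 0.04.
Then μ = 0.054 − (-0.5534)·0.04 = 0.07.

μ = 0.07, σ = 0.04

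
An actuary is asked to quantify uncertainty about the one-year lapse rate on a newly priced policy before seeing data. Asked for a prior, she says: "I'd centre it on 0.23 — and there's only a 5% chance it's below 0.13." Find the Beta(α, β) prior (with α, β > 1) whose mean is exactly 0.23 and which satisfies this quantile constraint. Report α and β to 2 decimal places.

α ≈ 9.20, β ≈ 30.79

With mean 0.23 fixed, write α = 0.23s, β = 0.77s where s = α+β.
Need P(θ < 0.13) = 0.05 under Beta(0.23s, 0.77s). Normal approximation: (q−m)/√(m(1−m)/s) ≈ z_{0.05} = -1.64, so s ≈ 0.23·0.77·(-1.64)²/(0.13−0.23)² = 47.9.
At s = 47.9: P(θ<0.13) ≈ 0.035. Adjusting to match 0.05 gives s ≈ 39.99.
So α = 0.23·39.99 ≈ 9.20, β = 0.77·39.99 ≈ 30.79.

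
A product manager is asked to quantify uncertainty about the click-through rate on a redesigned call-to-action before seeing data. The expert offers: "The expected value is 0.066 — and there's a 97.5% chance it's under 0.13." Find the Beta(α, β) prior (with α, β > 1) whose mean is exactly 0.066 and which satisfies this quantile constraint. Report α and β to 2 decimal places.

With mean 0.066 fixed, write α = 0.066s, β = 0.934s where s = α+β.
Need P(θ < 0.13) = 0.975 under Beta(0.066s, 0.934s). Normal approximation: (q−m)/√(m(1−m)/s) ≈ z_{0.975} = 1.96, so s ≈ 0.066·0.934·(1.96)²/(0.13−0.066)² = 57.8.
At s = 57.8: P(θ<0.13) ≈ 0.957. Adjusting to match 0.975 gives s ≈ 78.67.
So α = 0.066·78.67 ≈ 5.19, β = 0.934·78.67 ≈ 73.48.

α ≈ 5.19, β ≈ 73.48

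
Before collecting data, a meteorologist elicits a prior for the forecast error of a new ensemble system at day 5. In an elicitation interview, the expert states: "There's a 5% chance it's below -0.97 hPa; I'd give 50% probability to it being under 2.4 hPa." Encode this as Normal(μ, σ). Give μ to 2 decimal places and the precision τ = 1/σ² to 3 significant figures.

The p-quantile of Normal(μ,σ) is μ + z_p·σ, with z_{0.05} = -1.645 and z_{0.5} = 0.
Eliminate σ: μ = (z₂·x₁ − z₁·x₂)/(z₂ − z₁) = (0·-0.97 − (-1.645)·2.4)/1.645 = 2.40.
Then σ = (x₂ − x₁)/(z₂ − z₁) = (2.4 − -0.97)/1.645 = 2.05.
Precision τ = 1/σ² = 1/2.049² = 0.238.

μ = 2.40, τ = 0.238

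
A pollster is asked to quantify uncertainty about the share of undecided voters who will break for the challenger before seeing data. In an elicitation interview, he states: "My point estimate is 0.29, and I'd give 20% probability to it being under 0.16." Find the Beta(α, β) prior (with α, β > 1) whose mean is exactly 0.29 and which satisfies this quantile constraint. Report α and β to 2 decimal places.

With mean 0.29 fixed, write α = 0.29s, β = 0.71s where s = α+β.
Need P(θ < 0.16) = 0.2 under Beta(0.29s, 0.71s). Normal approximation: (q−m)/√(m(1−m)/s) ≈ z_{0.2} = -0.842, so s ≈ 0.29·0.71·(-0.842)²/(0.16−0.29)² = 8.6.
At s = 8.6: P(θ<0.16) ≈ 0.206. Adjusting to match 0.2 gives s ≈ 8.94.
So α = 0.29·8.94 ≈ 2.59, β = 0.71·8.94 ≈ 6.35.

α ≈ 2.59, β ≈ 6.35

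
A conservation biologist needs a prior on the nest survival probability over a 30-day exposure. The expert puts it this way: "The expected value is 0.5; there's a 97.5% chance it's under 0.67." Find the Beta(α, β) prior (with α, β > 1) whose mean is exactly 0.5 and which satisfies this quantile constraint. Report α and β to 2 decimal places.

With mean 0.5 fixed, write α = 0.5s, β = 0.5s where s = α+β.
Need P(θ < 0.67) = 0.975 under Beta(0.5s, 0.5s). Normal approximation: (q−m)/√(m(1−m)/s) ≈ z_{0.975} = 1.96, so s ≈ 0.5·0.5·(1.96)²/(0.67−0.5)² = 33.2.
At s = 33.2: P(θ<0.67) ≈ 0.978. Adjusting to match 0.975 gives s ≈ 31.76.
So α = 0.5·31.76 ≈ 15.88, β = 0.5·31.76 ≈ 15.88.

α ≈ 15.88, β ≈ 15.88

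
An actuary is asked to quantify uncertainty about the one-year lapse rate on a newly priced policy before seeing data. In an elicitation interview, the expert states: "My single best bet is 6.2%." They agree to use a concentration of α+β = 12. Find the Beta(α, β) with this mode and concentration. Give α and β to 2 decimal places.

For α,β > 1 the Beta mode is (α−1)/(α+β−2). With α+β = 12, the mode is (α−1)/10.
Set (α−1)/10 = 0.062 → α = 1 + 0.062·10 = 1.62.
β = 12 − α = 10.38.

α = 1.62, β = 10.38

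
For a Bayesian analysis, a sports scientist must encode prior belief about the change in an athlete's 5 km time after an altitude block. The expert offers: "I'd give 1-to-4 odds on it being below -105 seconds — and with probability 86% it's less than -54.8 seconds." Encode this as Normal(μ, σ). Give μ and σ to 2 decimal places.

For Normal(μ,σ), the p-quantile is μ + z_p·σ. Here z_{0.2} = -0.8416, z_{0.86} = 1.08.
So -105 = μ − 0.8416σ and -54.8 = μ + 1.08σ.
Subtracting: σ = (-54.8 − -105)/(1.08 − (-0.8416)) = 26.12.
Then μ = -105 − (-0.8416)·26.12 = -83.02.

μ = -83.02, σ = 26.12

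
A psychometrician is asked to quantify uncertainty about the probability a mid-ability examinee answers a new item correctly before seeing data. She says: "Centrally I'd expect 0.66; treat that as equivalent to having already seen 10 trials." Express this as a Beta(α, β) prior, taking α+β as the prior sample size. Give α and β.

Under the effective-sample-size interpretation, Beta(α, β) has prior mean α/(α+β) and prior sample size α+β.
So α+β = 10 and α/(α+β) = 0.66, giving α = 0.66·10 = 6.6 and β = 10 − 6.6 = 3.4.

α = 6.6, β = 3.4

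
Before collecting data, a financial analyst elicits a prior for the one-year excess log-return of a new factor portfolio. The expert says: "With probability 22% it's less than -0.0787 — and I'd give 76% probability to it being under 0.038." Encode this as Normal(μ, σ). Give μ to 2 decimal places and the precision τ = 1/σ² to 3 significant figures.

The p-quantile of Normal(μ,σ) is μ + z_p·σ, with z_{0.22} = -0.7722 and z_{0.76} = 0.7063.
Eliminate σ: μ = (z₂·x₁ − z₁·x₂)/(z₂ − z₁) = (0.7063·-0.0787 − (-0.7722)·0.038)/1.478 = -0.02.
Then σ = (x₂ − x₁)/(z₂ − z₁) = (0.038 − -0.0787)/1.478 = 0.08.
Precision τ = 1/σ² = 1/0.07893² = 161.

μ = -0.02, τ = 161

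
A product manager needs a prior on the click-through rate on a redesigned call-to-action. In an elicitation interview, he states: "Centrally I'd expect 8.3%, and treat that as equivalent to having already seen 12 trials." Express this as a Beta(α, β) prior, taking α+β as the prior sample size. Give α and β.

α = 0.996, β = 11.004

Under the effective-sample-size interpretation, Beta(α, β) has prior mean α/(α+β) and prior sample size α+β.
So α+β = 12 and α/(α+β) = 0.083, giving α = 0.083·12 = 0.996 and β = 12 − 0.996 = 11.004.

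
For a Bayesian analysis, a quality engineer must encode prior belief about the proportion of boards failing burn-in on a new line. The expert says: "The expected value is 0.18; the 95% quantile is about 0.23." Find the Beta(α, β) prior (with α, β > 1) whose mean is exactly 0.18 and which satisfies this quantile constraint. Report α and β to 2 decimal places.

With mean 0.18 fixed, write α = 0.18s, β = 0.82s where s = α+β.
Need P(θ < 0.23) = 0.95 under Beta(0.18s, 0.82s). Normal approximation: (q−m)/√(m(1−m)/s) ≈ z_{0.95} = 1.64, so s ≈ 0.18·0.82·(1.64)²/(0.23−0.18)² = 159.7.
At s = 159.7: P(θ<0.23) ≈ 0.944. Adjusting to match 0.95 gives s ≈ 172.62.
So α = 0.18·172.62 ≈ 31.07, β = 0.82·172.62 ≈ 141.55.

α ≈ 31.07, β ≈ 141.55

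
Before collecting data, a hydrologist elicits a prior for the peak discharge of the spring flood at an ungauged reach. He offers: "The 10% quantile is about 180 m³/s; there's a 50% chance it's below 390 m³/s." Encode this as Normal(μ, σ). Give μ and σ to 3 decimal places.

The p-quantile of Normal(μ,σ) is μ + z_p·σ, with z_{0.1} = -1.282 and z_{0.5} = 0.
Eliminate σ: μ = (z₂·x₁ − z₁·x₂)/(z₂ − z₁) = (0·180 − (-1.282)·390)/1.282 = 390.000.
Then σ = (x₂ − x₁)/(z₂ − z₁) = (390 − 180)/1.282 = 163.864.

μ = 390.000, σ = 163.864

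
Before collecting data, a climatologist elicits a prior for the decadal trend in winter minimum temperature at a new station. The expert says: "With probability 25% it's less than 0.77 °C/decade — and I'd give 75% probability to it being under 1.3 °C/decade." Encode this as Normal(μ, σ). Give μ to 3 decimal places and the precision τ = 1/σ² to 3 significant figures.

The p-quantile of Normal(μ,σ) is μ + z_p·σ, with z_{0.25} = -0.6745 and z_{0.75} = 0.6745.
Eliminate σ: μ = (z₂·x₁ − z₁·x₂)/(z₂ − z₁) = (0.6745·0.77 − (-0.6745)·1.3)/1.349 = 1.035.
Then σ = (x₂ − x₁)/(z₂ − z₁) = (1.3 − 0.77)/1.349 = 0.393.
Precision τ = 1/σ² = 1/0.3929² = 6.48.

μ = 1.035, τ = 6.48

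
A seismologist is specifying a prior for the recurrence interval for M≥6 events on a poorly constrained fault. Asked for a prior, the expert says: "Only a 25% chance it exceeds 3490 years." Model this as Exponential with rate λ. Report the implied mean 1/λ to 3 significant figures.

P(T > 3490.0) = e^(−λ·3490.0) = 0.25, so λ = −ln(0.25)/3490.0 = 0.000397.
Mean = 1/λ = 2520 years.

mean ≈ 2520 years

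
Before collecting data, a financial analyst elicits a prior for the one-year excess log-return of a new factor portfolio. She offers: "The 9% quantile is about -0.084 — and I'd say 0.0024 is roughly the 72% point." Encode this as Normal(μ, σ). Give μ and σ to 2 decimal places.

The p-quantile of Normal(μ,σ) is μ + z_p·σ, with z_{0.09} = -1.341 and z_{0.72} = 0.5828.
Eliminate σ: μ = (z₂·x₁ − z₁·x₂)/(z₂ − z₁) = (0.5828·-0.084 − (-1.341)·0.0024)/1.924 = -0.02.
Then σ = (x₂ − x₁)/(z₂ − z₁) = (0.0024 − -0.084)/1.924 = 0.04.

μ = -0.02, σ = 0.04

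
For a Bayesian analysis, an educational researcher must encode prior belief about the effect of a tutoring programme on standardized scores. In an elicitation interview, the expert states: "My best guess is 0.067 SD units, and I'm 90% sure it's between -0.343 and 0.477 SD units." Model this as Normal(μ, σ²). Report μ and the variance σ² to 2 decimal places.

μ = 0.07, σ² = 0.06

A symmetric 90% interval runs μ ± z·σ with z = 1.645.
Half-width = 0.41, so σ = 0.41/1.645 = 0.249 and σ² = 0.06.
μ is the stated best guess, 0.07.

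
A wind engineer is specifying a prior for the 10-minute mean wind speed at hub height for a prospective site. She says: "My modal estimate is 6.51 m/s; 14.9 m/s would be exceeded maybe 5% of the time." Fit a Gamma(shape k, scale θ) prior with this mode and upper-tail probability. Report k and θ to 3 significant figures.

Gamma(k,θ) with k>1 has mode (k−1)θ, so θ = 6.51/(k−1).
Need P(X < 14.9) = 0.95 with θ tied to k this way. Start at k = 2, θ = 6.51: P(X<14.9) ≈ 0.667.
Too low — raise k to concentrate. Iterating converges to k ≈ 5.
Then θ = 6.51/(5−1) ≈ 1.63.

k ≈ 5, θ ≈ 1.63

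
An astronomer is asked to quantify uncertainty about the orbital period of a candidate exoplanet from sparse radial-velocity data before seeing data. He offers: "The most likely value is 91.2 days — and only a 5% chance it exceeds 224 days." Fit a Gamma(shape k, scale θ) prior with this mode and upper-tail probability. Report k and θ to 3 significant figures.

Gamma(k,θ) with k>1 has mode (k−1)θ, so θ = 91.2/(k−1).
Need P(X < 224) = 0.95 with θ tied to k this way. Start at k = 2, θ = 91.2: P(X<224) ≈ 0.704.
Too low — raise k to concentrate. Iterating converges to k ≈ 4.37.
Then θ = 91.2/(4.37−1) ≈ 27.1.

k ≈ 4.37, θ ≈ 27.1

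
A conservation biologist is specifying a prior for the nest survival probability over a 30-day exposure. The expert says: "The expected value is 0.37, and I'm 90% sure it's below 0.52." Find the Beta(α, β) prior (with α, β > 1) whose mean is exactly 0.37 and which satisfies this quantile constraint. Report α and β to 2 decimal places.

With mean 0.37 fixed, write α = 0.37s, β = 0.63s where s = α+β.
Need P(θ < 0.52) = 0.9 under Beta(0.37s, 0.63s). Normal approximation: (q−m)/√(m(1−m)/s) ≈ z_{0.9} = 1.28, so s ≈ 0.37·0.63·(1.28)²/(0.52−0.37)² = 17.0.
At s = 17.0: P(θ<0.52) ≈ 0.898. Adjusting to match 0.9 gives s ≈ 17.39.
So α = 0.37·17.39 ≈ 6.44, β = 0.63·17.39 ≈ 10.96.

α ≈ 6.44, β ≈ 10.96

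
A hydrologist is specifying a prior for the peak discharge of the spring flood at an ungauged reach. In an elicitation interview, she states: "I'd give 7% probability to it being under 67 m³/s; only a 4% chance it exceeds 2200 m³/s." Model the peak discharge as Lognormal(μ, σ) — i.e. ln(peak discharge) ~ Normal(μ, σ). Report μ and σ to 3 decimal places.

μ ≈ 5.802, σ ≈ 1.082

If T ~ Lognormal(μ,σ) then ln T ~ Normal(μ,σ), so the p-quantile of ln T is μ + z_p·σ.
ln(67) = 4.205 and ln(2200) = 7.696; z_{0.07} = -1.476, z_{0.96} = 1.751.
σ = (7.696 − 4.205)/(1.751 − (-1.476)) = 1.082.
μ = 4.205 − (-1.476)·1.082 = 5.802.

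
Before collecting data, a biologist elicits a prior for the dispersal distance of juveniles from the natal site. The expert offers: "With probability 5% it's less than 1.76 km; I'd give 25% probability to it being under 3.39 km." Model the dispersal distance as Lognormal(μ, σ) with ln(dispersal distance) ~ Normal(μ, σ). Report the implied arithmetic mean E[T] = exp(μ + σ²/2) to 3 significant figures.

If T ~ Lognormal(μ,σ) then ln T ~ Normal(μ,σ), so the p-quantile of ln T is μ + z_p·σ.
ln(1.76) = 0.5653 and ln(3.39) = 1.221; z_{0.05} = -1.645, z_{0.25} = -0.6745.
σ = (1.221 − 0.5653)/(-0.6745 − (-1.645)) = 0.676.
μ = 0.5653 − (-1.645)·0.676 = 1.676.
E[T] = exp(μ + σ²/2) = exp(1.676 + 0.2282) = 6.72 km.

E[T] ≈ 6.72 km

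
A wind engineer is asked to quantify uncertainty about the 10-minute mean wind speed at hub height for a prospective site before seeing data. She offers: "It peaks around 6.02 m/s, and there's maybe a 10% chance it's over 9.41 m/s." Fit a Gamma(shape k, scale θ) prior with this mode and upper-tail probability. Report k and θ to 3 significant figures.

k ≈ 10.4, θ ≈ 0.642

Gamma(k,θ) with k>1 has mode (k−1)θ, so θ = 6.02/(k−1).
Need P(X < 9.41) = 0.9 with θ tied to k this way. Start at k = 2, θ = 6.02: P(X<9.41) ≈ 0.463.
Too low — raise k to concentrate. Iterating converges to k ≈ 10.4.
Then θ = 6.02/(10.4−1) ≈ 0.642.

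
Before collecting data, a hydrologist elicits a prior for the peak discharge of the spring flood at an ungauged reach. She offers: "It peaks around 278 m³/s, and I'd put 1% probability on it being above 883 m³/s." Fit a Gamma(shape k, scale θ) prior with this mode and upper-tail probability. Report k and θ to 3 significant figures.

Gamma(k,θ) with k>1 has mode (k−1)θ, so θ = 278/(k−1).
Need P(X < 883) = 0.99 with θ tied to k this way. Start at k = 2, θ = 278: P(X<883) ≈ 0.826.
Too low — raise k to concentrate. Iterating converges to k ≈ 4.32.
Then θ = 278/(4.32−1) ≈ 83.6.

k ≈ 4.32, θ ≈ 83.6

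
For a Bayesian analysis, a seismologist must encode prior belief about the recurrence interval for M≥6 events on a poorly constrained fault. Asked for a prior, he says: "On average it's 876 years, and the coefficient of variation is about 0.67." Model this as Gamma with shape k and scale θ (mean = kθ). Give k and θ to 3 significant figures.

k ≈ 2.23, θ ≈ 393

For Gamma(k, scale θ): mean = kθ, variance = kθ², so CV = 1/√k.
CV = 0.67, hence k = 1/CV² = 2.23.
Then θ = mean/k = 876/2.23 = 393.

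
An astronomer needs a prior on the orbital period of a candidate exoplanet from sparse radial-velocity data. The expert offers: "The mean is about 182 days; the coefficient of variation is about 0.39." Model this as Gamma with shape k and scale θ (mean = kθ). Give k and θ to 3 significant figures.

For Gamma(k, scale θ): mean = kθ, variance = kθ², so CV = 1/√k.
CV = 0.39, hence k = 1/CV² = 6.57.
Then θ = mean/k = 182/6.57 = 27.7.

k ≈ 6.57, θ ≈ 27.7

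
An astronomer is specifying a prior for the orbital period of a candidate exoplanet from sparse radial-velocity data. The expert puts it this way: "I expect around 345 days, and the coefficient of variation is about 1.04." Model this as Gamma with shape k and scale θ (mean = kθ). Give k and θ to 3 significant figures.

For Gamma(k, scale θ): mean = kθ, variance = kθ², so CV = 1/√k.
CV = 1.04, hence k = 1/CV² = 0.925.
Then θ = mean/k = 345/0.925 = 373.

k ≈ 0.925, θ ≈ 373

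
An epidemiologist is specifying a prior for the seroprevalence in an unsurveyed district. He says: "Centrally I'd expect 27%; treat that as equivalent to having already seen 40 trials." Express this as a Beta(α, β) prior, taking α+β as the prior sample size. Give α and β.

α = 10.8, β = 29.2

Under the effective-sample-size interpretation, Beta(α, β) has prior mean α/(α+β) and prior sample size α+β.
So α+β = 40 and α/(α+β) = 0.27, giving α = 0.27·40 = 10.8 and β = 40 − 10.8 = 29.2.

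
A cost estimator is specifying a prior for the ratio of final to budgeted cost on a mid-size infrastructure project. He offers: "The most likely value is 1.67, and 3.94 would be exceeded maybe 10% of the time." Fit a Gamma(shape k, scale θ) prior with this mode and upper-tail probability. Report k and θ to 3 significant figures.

Gamma(k,θ) with k>1 has mode (k−1)θ, so θ = 1.67/(k−1).
Need P(X < 3.94) = 0.9 with θ tied to k this way. Start at k = 2, θ = 1.67: P(X<3.94) ≈ 0.683.
Too low — raise k to concentrate. Iterating converges to k ≈ 3.61.
Then θ = 1.67/(3.61−1) ≈ 0.64.

k ≈ 3.61, θ ≈ 0.64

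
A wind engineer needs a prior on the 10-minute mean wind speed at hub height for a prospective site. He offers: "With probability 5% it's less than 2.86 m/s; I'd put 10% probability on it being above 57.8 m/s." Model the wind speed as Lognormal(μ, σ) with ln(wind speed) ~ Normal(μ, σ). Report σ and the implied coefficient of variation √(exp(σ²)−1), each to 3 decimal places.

If T ~ Lognormal(μ,σ) then ln T ~ Normal(μ,σ), so the p-quantile of ln T is μ + z_p·σ.
ln(2.86) = 1.051 and ln(57.8) = 4.057; z_{0.05} = -1.645, z_{0.9} = 1.282.
σ = (4.057 − 1.051)/(1.282 − (-1.645)) = 1.027.
μ = 1.051 − (-1.645)·1.027 = 2.741.
CV = √(exp(σ²)−1) = √(exp(1.0553)−1) = 1.368.

σ ≈ 1.027, CV ≈ 1.368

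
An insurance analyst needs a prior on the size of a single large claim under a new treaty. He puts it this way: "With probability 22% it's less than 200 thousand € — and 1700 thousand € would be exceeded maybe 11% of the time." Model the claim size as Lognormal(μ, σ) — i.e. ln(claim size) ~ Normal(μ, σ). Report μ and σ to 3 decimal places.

If T ~ Lognormal(μ,σ) then ln T ~ Normal(μ,σ), so the p-quantile of ln T is μ + z_p·σ.
ln(200) = 5.298 and ln(1700) = 7.438; z_{0.22} = -0.7722, z_{0.89} = 1.227.
σ = (7.438 − 5.298)/(1.227 − (-0.7722)) = 1.071.
μ = 5.298 − (-0.7722)·1.071 = 6.125.

μ ≈ 6.125, σ ≈ 1.071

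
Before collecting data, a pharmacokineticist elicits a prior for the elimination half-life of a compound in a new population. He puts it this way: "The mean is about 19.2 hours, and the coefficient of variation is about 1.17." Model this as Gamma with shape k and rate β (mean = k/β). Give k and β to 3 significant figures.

k ≈ 0.731, β ≈ 0.038

For Gamma(k, rate β): mean = k/β, variance = k/β², so CV = 1/√k.
CV = 1.17, hence k = 1/CV² = 0.731.
Then β = k/mean = 0.731/19.2 = 0.038.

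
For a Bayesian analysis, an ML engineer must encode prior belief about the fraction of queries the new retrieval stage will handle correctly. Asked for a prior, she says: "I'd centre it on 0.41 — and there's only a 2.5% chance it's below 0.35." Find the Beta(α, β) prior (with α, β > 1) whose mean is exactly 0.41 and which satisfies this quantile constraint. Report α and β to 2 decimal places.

α ≈ 102.88, β ≈ 148.05

With mean 0.41 fixed, write α = 0.41s, β = 0.59s where s = α+β.
Need P(θ < 0.35) = 0.025 under Beta(0.41s, 0.59s). Normal approximation: (q−m)/√(m(1−m)/s) ≈ z_{0.025} = -1.96, so s ≈ 0.41·0.59·(-1.96)²/(0.35−0.41)² = 258.1.
At s = 258.1: P(θ<0.35) ≈ 0.023. Adjusting to match 0.025 gives s ≈ 250.93.
So α = 0.41·250.93 ≈ 102.88, β = 0.59·250.93 ≈ 148.05.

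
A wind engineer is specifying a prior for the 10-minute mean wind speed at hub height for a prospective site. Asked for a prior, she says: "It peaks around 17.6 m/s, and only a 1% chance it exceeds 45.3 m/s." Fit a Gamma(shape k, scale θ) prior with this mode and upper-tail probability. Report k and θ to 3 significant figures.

Gamma(k,θ) with k>1 has mode (k−1)θ, so θ = 17.6/(k−1).
Need P(X < 45.3) = 0.99 with θ tied to k this way. Start at k = 2, θ = 17.6: P(X<45.3) ≈ 0.728.
Too low — raise k to concentrate. Iterating converges to k ≈ 6.22.
Then θ = 17.6/(6.22−1) ≈ 3.37.

k ≈ 6.22, θ ≈ 3.37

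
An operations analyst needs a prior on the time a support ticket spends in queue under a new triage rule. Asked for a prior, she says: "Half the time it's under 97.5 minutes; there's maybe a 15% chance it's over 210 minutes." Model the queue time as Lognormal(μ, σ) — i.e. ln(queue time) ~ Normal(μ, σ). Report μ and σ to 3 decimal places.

μ ≈ 4.580, σ ≈ 0.740

If T ~ Lognormal(μ,σ) then ln T ~ Normal(μ,σ), so the p-quantile of ln T is μ + z_p·σ.
ln(97.5) = 4.58 and ln(210) = 5.347; z_{0.5} = 0, z_{0.85} = 1.036.
σ = (5.347 − 4.58)/(1.036 − (0)) = 0.740.
μ = 4.58 − (0)·0.740 = 4.580.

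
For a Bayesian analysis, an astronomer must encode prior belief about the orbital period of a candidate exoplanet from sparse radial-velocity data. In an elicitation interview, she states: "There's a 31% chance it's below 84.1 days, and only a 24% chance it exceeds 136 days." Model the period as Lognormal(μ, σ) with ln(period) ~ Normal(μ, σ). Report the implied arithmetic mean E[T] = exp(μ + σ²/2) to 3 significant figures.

E[T] ≈ 111 days

If T ~ Lognormal(μ,σ) then ln T ~ Normal(μ,σ), so the p-quantile of ln T is μ + z_p·σ.
ln(84.1) = 4.432 and ln(136) = 4.913; z_{0.31} = -0.4959, z_{0.76} = 0.7063.
σ = (4.913 − 4.432)/(0.7063 − (-0.4959)) = 0.400.
μ = 4.432 − (-0.4959)·0.400 = 4.630.
E[T] = exp(μ + σ²/2) = exp(4.630 + 0.0799) = 111 days.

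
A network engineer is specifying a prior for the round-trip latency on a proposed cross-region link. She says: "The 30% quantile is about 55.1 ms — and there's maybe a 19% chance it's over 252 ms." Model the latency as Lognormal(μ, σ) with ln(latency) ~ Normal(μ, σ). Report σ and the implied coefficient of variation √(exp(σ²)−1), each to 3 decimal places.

σ ≈ 1.084, CV ≈ 1.496

If T ~ Lognormal(μ,σ) then ln T ~ Normal(μ,σ), so the p-quantile of ln T is μ + z_p·σ.
ln(55.1) = 4.009 and ln(252) = 5.529; z_{0.3} = -0.5244, z_{0.81} = 0.8779.
σ = (5.529 − 4.009)/(0.8779 − (-0.5244)) = 1.084.
μ = 4.009 − (-0.5244)·1.084 = 4.578.
CV = √(exp(σ²)−1) = √(exp(1.1753)−1) = 1.496.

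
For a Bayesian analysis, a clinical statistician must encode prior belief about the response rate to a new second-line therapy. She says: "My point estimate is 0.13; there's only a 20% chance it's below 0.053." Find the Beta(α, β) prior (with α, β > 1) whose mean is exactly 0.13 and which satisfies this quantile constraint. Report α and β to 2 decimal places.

α ≈ 1.74, β ≈ 11.66

With mean 0.13 fixed, write α = 0.13s, β = 0.87s where s = α+β.
Need P(θ < 0.053) = 0.2 under Beta(0.13s, 0.87s). Normal approximation: (q−m)/√(m(1−m)/s) ≈ z_{0.2} = -0.842, so s ≈ 0.13·0.87·(-0.842)²/(0.053−0.13)² = 13.5.
At s = 13.5: P(θ<0.053) ≈ 0.199. Adjusting to match 0.2 gives s ≈ 13.40.
So α = 0.13·13.40 ≈ 1.74, β = 0.87·13.40 ≈ 11.66.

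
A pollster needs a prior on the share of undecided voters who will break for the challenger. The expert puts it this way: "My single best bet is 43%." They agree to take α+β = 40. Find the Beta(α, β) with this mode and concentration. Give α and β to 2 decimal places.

For α,β > 1 the Beta mode is (α−1)/(α+β−2). With α+β = 40, the mode is (α−1)/38.
Set (α−1)/38 = 0.43 → α = 1 + 0.43·38 = 17.34.
β = 40 − α = 22.66.

α = 17.34, β = 22.66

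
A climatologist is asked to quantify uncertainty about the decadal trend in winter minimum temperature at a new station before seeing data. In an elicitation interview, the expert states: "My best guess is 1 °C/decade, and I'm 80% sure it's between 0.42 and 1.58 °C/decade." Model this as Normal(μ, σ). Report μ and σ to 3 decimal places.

μ = 1.000, σ = 0.453

A symmetric 80% interval runs μ ± z·σ with z = 1.282.
Half-width = 0.58, so σ = 0.58/1.282 = 0.453.
μ is the stated best guess, 1.000.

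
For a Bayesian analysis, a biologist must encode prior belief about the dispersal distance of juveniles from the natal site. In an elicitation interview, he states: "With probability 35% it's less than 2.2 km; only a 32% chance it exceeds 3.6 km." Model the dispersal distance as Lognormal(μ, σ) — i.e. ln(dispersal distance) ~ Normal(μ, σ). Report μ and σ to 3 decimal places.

μ ≈ 1.011, σ ≈ 0.577

If T ~ Lognormal(μ,σ) then ln T ~ Normal(μ,σ), so the p-quantile of ln T is μ + z_p·σ.
ln(2.2) = 0.7885 and ln(3.6) = 1.281; z_{0.35} = -0.3853, z_{0.68} = 0.4677.
σ = (1.281 − 0.7885)/(0.4677 − (-0.3853)) = 0.577.
μ = 0.7885 − (-0.3853)·0.577 = 1.011.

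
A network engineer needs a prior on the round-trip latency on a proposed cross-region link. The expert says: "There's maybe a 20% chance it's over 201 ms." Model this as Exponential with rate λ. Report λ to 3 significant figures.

λ ≈ 0.00801

P(T > 201.0) = e^(−λ·201.0) = 0.2, so λ = −ln(0.2)/201.0 = 0.00801.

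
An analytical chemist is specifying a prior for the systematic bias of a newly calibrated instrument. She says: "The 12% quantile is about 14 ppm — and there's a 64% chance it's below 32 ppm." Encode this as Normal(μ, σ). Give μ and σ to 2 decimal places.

For Normal(μ,σ), the p-quantile is μ + z_p·σ. Here z_{0.12} = -1.175, z_{0.64} = 0.3585.
So 14 = μ − 1.175σ and 32 = μ + 0.3585σ.
Subtracting: σ = (32 − 14)/(0.3585 − (-1.175)) = 11.74.
Then μ = 14 − (-1.175)·11.74 = 27.79.

μ = 27.79, σ = 11.74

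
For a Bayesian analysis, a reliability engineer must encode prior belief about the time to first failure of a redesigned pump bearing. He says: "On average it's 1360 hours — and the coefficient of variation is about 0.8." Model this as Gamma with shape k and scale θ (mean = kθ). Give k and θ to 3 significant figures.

k ≈ 1.56, θ ≈ 870

For Gamma(k, scale θ): mean = kθ, variance = kθ², so CV = 1/√k.
CV = 0.8, hence k = 1/CV² = 1.56.
Then θ = mean/k = 1360/1.56 = 870.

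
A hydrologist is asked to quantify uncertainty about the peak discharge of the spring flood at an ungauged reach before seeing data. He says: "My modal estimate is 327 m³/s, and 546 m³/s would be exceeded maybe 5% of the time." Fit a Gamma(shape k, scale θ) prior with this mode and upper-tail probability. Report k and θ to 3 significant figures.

k ≈ 11.6, θ ≈ 30.8

Gamma(k,θ) with k>1 has mode (k−1)θ, so θ = 327/(k−1).
Need P(X < 546) = 0.95 with θ tied to k this way. Start at k = 2, θ = 327: P(X<546) ≈ 0.497.
Too low — raise k to concentrate. Iterating converges to k ≈ 11.6.
Then θ = 327/(11.6−1) ≈ 30.8.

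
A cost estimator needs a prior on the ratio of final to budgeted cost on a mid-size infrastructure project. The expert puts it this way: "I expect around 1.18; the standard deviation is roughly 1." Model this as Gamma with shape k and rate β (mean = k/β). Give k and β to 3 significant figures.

For Gamma(k, rate β): mean = k/β, variance = k/β², so CV = 1/√k.
CV = SD/mean = 1/1.18 = 0.8475, hence k = 1/CV² = 1.39.
Then β = k/mean = 1.39/1.18 = 1.18.

k ≈ 1.39, β ≈ 1.18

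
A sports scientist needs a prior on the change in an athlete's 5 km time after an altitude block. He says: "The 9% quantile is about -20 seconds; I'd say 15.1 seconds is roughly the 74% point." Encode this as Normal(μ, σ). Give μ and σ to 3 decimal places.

μ = 3.719, σ = 17.691

For Normal(μ,σ), the p-quantile is μ + z_p·σ. Here z_{0.09} = -1.341, z_{0.74} = 0.6433.
So -20 = μ − 1.341σ and 15.1 = μ + 0.6433σ.
Subtracting: σ = (15.1 − -20)/(0.6433 − (-1.341)) = 17.691.
Then μ = -20 − (-1.341)·17.691 = 3.719.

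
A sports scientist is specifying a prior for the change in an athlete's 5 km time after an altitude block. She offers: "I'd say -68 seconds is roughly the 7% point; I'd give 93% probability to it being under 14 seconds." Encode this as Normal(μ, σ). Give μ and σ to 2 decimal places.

μ = -27.00, σ = 27.78

For Normal(μ,σ), the p-quantile is μ + z_p·σ. Here z_{0.07} = -1.476, z_{0.93} = 1.476.
So -68 = μ − 1.476σ and 14 = μ + 1.476σ.
Subtracting: σ = (14 − -68)/(1.476 − (-1.476)) = 27.78.
Then μ = -68 − (-1.476)·27.78 = -27.00.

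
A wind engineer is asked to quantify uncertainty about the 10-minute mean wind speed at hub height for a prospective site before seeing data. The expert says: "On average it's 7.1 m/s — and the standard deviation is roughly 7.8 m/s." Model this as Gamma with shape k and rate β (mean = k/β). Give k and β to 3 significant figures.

For Gamma(k, rate β): mean = k/β, variance = k/β², so CV = 1/√k.
CV = SD/mean = 7.8/7.1 = 1.099, hence k = 1/CV² = 0.829.
Then β = k/mean = 0.829/7.1 = 0.117.

k ≈ 0.829, β ≈ 0.117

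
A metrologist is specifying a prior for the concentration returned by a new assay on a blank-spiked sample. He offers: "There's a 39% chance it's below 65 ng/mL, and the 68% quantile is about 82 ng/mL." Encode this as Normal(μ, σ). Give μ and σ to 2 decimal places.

μ = 71.36, σ = 22.76

The p-quantile of Normal(μ,σ) is μ + z_p·σ, with z_{0.39} = -0.2793 and z_{0.68} = 0.4677.
Eliminate σ: μ = (z₂·x₁ − z₁·x₂)/(z₂ − z₁) = (0.4677·65 − (-0.2793)·82)/0.747 = 71.36.
Then σ = (x₂ − x₁)/(z₂ − z₁) = (82 − 65)/0.747 = 22.76.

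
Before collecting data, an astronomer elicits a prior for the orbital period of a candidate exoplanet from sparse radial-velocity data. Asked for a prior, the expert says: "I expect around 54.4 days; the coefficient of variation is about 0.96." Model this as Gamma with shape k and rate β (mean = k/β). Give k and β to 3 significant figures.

k ≈ 1.09, β ≈ 0.0199

For Gamma(k, rate β): mean = k/β, variance = k/β², so CV = 1/√k.
CV = 0.96, hence k = 1/CV² = 1.09.
Then β = k/mean = 1.09/54.4 = 0.0199.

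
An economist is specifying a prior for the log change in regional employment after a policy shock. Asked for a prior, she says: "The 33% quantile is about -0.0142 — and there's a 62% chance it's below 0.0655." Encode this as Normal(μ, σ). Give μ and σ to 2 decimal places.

For Normal(μ,σ), the p-quantile is μ + z_p·σ. Here z_{0.33} = -0.4399, z_{0.62} = 0.3055.
So -0.0142 = μ − 0.4399σ and 0.0655 = μ + 0.3055σ.
Subtracting: σ = (0.0655 − -0.0142)/(0.3055 − (-0.4399)) = 0.11.
Then μ = -0.0142 − (-0.4399)·0.11 = 0.03.

μ = 0.03, σ = 0.11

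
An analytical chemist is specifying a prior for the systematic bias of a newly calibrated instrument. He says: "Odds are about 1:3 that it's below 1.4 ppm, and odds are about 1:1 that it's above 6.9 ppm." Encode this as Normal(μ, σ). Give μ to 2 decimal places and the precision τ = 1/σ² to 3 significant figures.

For Normal(μ,σ), the p-quantile is μ + z_p·σ. Here z_{0.25} = -0.6745, z_{0.5} = 0.
So 1.4 = μ − 0.6745σ and 6.9 = μ + 0σ.
Subtracting: σ = (6.9 − 1.4)/(0 − (-0.6745)) = 8.15.
Then μ = 1.4 − (-0.6745)·8.15 = 6.90.
Precision τ = 1/σ² = 1/8.154² = 0.015.

μ = 6.90, τ = 0.015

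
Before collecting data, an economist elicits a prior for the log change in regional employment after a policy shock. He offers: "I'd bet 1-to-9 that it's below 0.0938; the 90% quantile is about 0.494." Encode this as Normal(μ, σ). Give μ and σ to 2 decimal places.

The p-quantile of Normal(μ,σ) is μ + z_p·σ, with z_{0.1} = -1.282 and z_{0.9} = 1.282.
Eliminate σ: μ = (z₂·x₁ − z₁·x₂)/(z₂ − z₁) = (1.282·0.0938 − (-1.282)·0.494)/2.563 = 0.29.
Then σ = (x₂ − x₁)/(z₂ − z₁) = (0.494 − 0.0938)/2.563 = 0.16.

μ = 0.29, σ = 0.16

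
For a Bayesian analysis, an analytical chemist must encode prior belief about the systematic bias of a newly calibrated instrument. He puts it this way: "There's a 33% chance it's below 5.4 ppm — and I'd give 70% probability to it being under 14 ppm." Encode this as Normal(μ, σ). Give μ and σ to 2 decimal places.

μ = 9.32, σ = 8.92

For Normal(μ,σ), the p-quantile is μ + z_p·σ. Here z_{0.33} = -0.4399, z_{0.7} = 0.5244.
So 5.4 = μ − 0.4399σ and 14 = μ + 0.5244σ.
Subtracting: σ = (14 − 5.4)/(0.5244 − (-0.4399)) = 8.92.
Then μ = 5.4 − (-0.4399)·8.92 = 9.32.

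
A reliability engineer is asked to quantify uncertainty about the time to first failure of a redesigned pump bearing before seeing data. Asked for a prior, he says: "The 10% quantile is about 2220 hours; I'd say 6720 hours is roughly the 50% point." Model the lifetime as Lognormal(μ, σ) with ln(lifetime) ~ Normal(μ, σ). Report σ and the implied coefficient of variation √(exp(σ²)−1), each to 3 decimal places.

σ ≈ 0.864, CV ≈ 1.054

If T ~ Lognormal(μ,σ) then ln T ~ Normal(μ,σ), so the p-quantile of ln T is μ + z_p·σ.
ln(2220) = 7.705 and ln(6720) = 8.813; z_{0.1} = -1.282, z_{0.5} = 0.
σ = (8.813 − 7.705)/(0 − (-1.282)) = 0.864.
μ = 7.705 − (-1.282)·0.864 = 8.813.
CV = √(exp(σ²)−1) = √(exp(0.7469)−1) = 1.054.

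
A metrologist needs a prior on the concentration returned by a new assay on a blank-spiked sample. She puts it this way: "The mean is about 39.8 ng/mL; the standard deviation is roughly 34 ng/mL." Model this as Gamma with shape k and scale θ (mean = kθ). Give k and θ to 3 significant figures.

k ≈ 1.37, θ ≈ 29

For Gamma(k, scale θ): mean = kθ, variance = kθ², so CV = 1/√k.
CV = SD/mean = 34/39.8 = 0.8543, hence k = 1/CV² = 1.37.
Then θ = mean/k = 39.8/1.37 = 29.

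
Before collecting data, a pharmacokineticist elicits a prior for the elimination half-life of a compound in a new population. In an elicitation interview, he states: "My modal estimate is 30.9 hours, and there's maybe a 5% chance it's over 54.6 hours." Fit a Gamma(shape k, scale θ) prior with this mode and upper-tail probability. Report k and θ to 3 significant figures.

k ≈ 9.61, θ ≈ 3.59

Gamma(k,θ) with k>1 has mode (k−1)θ, so θ = 30.9/(k−1).
Need P(X < 54.6) = 0.95 with θ tied to k this way. Start at k = 2, θ = 30.9: P(X<54.6) ≈ 0.527.
Too low — raise k to concentrate. Iterating converges to k ≈ 9.61.
Then θ = 30.9/(9.61−1) ≈ 3.59.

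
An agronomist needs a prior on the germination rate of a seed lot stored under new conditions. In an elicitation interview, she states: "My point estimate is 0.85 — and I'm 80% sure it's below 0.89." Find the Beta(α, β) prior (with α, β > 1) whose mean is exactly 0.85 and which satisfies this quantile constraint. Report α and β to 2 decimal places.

With mean 0.85 fixed, write α = 0.85s, β = 0.15s where s = α+β.
Need P(θ < 0.89) = 0.8 under Beta(0.85s, 0.15s). Normal approximation: (q−m)/√(m(1−m)/s) ≈ z_{0.8} = 0.842, so s ≈ 0.85·0.15·(0.842)²/(0.89−0.85)² = 56.4.
At s = 56.4: P(θ<0.89) ≈ 0.795. Adjusting to match 0.8 gives s ≈ 58.52.
So α = 0.85·58.52 ≈ 49.74, β = 0.15·58.52 ≈ 8.78.

α ≈ 49.74, β ≈ 8.78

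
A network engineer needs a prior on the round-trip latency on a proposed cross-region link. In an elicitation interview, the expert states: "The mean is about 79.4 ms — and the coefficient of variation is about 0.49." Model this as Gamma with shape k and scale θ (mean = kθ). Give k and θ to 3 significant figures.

k ≈ 4.16, θ ≈ 19.1

For Gamma(k, scale θ): mean = kθ, variance = kθ², so CV = 1/√k.
CV = 0.49, hence k = 1/CV² = 4.16.
Then θ = mean/k = 79.4/4.16 = 19.1.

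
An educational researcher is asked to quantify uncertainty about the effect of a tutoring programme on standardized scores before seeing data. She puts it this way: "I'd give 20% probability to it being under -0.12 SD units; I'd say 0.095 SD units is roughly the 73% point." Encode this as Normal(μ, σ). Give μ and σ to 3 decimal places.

The p-quantile of Normal(μ,σ) is μ + z_p·σ, with z_{0.2} = -0.8416 and z_{0.73} = 0.6128.
Eliminate σ: μ = (z₂·x₁ − z₁·x₂)/(z₂ − z₁) = (0.6128·-0.12 − (-0.8416)·0.095)/1.454 = 0.004.
Then σ = (x₂ − x₁)/(z₂ − z₁) = (0.095 − -0.12)/1.454 = 0.148.

μ = 0.004, σ = 0.148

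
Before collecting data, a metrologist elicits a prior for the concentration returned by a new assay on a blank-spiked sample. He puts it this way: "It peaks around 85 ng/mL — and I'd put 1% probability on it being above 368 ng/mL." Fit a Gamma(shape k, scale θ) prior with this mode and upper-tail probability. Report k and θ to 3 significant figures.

Gamma(k,θ) with k>1 has mode (k−1)θ, so θ = 85/(k−1).
Need P(X < 368) = 0.99 with θ tied to k this way. Start at k = 2, θ = 85: P(X<368) ≈ 0.930.
Too low — raise k to concentrate. Iterating converges to k ≈ 2.9.
Then θ = 85/(2.9−1) ≈ 44.6.

k ≈ 2.9, θ ≈ 44.6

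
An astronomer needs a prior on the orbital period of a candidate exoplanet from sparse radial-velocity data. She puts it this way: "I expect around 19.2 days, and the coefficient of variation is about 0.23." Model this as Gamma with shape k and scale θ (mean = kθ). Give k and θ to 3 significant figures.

k ≈ 18.9, θ ≈ 1.02

For Gamma(k, scale θ): mean = kθ, variance = kθ², so CV = 1/√k.
CV = 0.23, hence k = 1/CV² = 18.9.
Then θ = mean/k = 19.2/18.9 = 1.02.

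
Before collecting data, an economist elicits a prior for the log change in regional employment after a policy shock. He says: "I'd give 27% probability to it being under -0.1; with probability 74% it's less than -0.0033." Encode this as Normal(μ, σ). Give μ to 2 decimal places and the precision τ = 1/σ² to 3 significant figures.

μ = -0.05, τ = 169

For Normal(μ,σ), the p-quantile is μ + z_p·σ. Here z_{0.27} = -0.6128, z_{0.74} = 0.6433.
So -0.1 = μ − 0.6128σ and -0.0033 = μ + 0.6433σ.
Subtracting: σ = (-0.0033 − -0.1)/(0.6433 − (-0.6128)) = 0.08.
Then μ = -0.1 − (-0.6128)·0.08 = -0.05.
Precision τ = 1/σ² = 1/0.07698² = 169.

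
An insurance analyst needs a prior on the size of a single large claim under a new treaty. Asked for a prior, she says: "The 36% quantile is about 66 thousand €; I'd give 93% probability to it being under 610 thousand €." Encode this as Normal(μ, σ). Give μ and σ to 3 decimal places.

μ = 172.311, σ = 296.579

For Normal(μ,σ), the p-quantile is μ + z_p·σ. Here z_{0.36} = -0.3585, z_{0.93} = 1.476.
So 66 = μ − 0.3585σ and 610 = μ + 1.476σ.
Subtracting: σ = (610 − 66)/(1.476 − (-0.3585)) = 296.579.
Then μ = 66 − (-0.3585)·296.579 = 172.311.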